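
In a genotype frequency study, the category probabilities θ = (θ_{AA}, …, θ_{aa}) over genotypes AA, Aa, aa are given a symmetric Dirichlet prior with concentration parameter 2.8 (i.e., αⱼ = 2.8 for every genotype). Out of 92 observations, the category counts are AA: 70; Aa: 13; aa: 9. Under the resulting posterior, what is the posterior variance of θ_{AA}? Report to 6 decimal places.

0.001966

The Dirichlet prior is conjugate to the Multinomial likelihood: each posterior αⱼ = prior αⱼ + observed count nⱼ.
Posterior concentration: (72.8, 15.8, 11.8), total = 100.4.
Var[θ_j] = α_j(Σα−α_j)/((Σα)²(Σα+1)) = 72.8·27.6/(100.4²·101.4) = 0.001966.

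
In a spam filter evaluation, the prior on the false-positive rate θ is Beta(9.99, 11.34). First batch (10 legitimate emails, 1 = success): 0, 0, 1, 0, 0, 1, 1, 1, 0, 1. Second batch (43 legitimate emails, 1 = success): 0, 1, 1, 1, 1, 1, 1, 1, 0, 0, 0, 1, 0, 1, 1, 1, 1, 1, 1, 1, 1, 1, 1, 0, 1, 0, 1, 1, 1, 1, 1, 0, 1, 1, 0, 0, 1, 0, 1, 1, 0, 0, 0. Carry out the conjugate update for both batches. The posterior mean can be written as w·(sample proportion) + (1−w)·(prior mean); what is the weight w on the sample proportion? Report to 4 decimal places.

The Beta prior is conjugate to a Binomial/Bernoulli likelihood; the update adds successes to α and failures to β.
Total number of legitimate emails: n = 10 + 43 = 53.
Posterior mean = (α₀+k)/(α₀+β₀+n) = [n/(α₀+β₀+n)]·(k/n) + [(α₀+β₀)/(α₀+β₀+n)]·α₀/(α₀+β₀), so only n and the prior enter the weight.
The weight on the data is w = n/(α₀+β₀+n) = 53/(9.99+11.34+53) = 53/74.33 = 0.7130.

0.7130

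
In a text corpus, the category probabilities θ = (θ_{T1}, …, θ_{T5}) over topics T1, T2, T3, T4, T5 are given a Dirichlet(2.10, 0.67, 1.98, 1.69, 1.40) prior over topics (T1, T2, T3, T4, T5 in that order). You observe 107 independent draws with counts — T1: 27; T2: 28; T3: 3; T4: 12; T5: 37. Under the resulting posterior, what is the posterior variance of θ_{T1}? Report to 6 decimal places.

The Dirichlet prior is conjugate to the Multinomial likelihood: each posterior αⱼ = prior αⱼ + observed count nⱼ.
Posterior concentration: (29.10, 28.67, 4.98, 13.69, 38.40), total = 114.84.
Var[θ_j] = α_j(Σα−α_j)/((Σα)²(Σα+1)) = 29.10·85.74/(114.84²·115.84) = 0.001633.

0.001633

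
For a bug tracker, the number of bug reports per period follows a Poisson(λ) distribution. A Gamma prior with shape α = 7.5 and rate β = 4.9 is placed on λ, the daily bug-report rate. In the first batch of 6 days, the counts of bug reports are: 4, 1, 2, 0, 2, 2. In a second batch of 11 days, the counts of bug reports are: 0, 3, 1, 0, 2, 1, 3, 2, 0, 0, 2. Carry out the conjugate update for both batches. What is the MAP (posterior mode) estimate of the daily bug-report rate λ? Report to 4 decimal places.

1.4384

With a Gamma(shape α, rate β) prior, the Poisson likelihood is conjugate: the posterior is Gamma(α + ΣXᵢ, β + n).
Batch 1: sum of counts S = 11 over n = 6 days.
After batch 1: Gamma(α+S, β+n) = Gamma(7.5+11, 4.9+6) = Gamma(18.5, 10.9).
Batch 2: sum of counts S = 14 over n = 11 days.
After batch 2: Gamma(α+S, β+n) = Gamma(18.5+14, 10.9+11) = Gamma(32.5, 21.9).
Mode of Gamma(α,β) for α≥1 is (α−1)/β = 31.5/21.9 = 1.4384.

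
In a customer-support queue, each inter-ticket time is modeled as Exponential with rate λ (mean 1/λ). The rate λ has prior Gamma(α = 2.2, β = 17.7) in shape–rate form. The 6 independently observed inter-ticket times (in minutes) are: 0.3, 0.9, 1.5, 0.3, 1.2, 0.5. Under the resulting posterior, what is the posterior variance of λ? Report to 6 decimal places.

With a Gamma(shape α, rate β) prior on the exponential rate λ, the posterior after n observations with total T = Σxᵢ is Gamma(α+n, β+T).
Sum of observations T = 4.7 minutes; n = 6.
Posterior: Gamma(2.2+6, 17.7+4.7) = Gamma(8.2, 22.4).
Var = α/β² = 0.016342.

0.016342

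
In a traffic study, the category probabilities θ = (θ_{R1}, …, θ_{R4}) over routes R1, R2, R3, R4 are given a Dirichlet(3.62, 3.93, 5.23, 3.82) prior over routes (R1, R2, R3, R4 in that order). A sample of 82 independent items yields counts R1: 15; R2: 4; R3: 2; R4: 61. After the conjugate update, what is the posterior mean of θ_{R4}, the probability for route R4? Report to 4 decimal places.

The Dirichlet prior is conjugate to the Multinomial likelihood: each posterior αⱼ = prior αⱼ + observed count nⱼ.
Posterior concentration: (18.62, 7.93, 7.23, 64.82), total = 98.60.
E[θ_{R4}|data] = α_{R4}/Σα = 64.82/98.60 = 0.6574.

0.6574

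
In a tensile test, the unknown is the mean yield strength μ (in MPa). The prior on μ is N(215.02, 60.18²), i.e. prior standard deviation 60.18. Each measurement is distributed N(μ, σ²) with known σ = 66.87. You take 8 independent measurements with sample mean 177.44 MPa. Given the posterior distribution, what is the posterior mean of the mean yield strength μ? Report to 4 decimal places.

182.4645

For Normal data with known variance σ², a Normal(μ₀, σ₀²) prior on μ is conjugate. Posterior precision = 1/σ₀² + n/σ²; posterior mean is the precision-weighted average of μ₀ and x̄.
n·x̄ = 8·177.44 = 1419.52.
σ₀² = 60.18² = 3621.6324, σ² = 66.87² = 4471.5969; σ² + n·σ₀² = 4471.5969 + 8·3621.6324 = 33444.6561.
Posterior mean = (μ₀/σ₀² + n·x̄/σ²)/(1/σ₀² + n/σ²) = (σ²·μ₀ + σ₀²·n·x̄)/(σ² + n·σ₀²) = (4471.5969·215.02 + 3621.6324·1419.52)/33444.6561 = 6102462.389886/33444.6561 = 182.4645.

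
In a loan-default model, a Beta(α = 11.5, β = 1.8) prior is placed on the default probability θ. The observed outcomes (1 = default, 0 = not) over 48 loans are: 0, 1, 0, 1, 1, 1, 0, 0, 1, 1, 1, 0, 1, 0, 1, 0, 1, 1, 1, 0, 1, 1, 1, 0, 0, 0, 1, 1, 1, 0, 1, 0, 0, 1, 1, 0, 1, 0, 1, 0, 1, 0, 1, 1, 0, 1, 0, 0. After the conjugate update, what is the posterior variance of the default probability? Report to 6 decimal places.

The Beta prior is conjugate to a Binomial/Bernoulli likelihood; the update adds successes to α and failures to β.
Posterior: Beta(α+k, β+n−k) = Beta(11.5+27, 1.8+21) = Beta(38.5, 22.8).
Var = αβ/((α+β)²(α+β+1)) = 38.5·22.8/(61.3²·62.3) = 0.003750.

0.003750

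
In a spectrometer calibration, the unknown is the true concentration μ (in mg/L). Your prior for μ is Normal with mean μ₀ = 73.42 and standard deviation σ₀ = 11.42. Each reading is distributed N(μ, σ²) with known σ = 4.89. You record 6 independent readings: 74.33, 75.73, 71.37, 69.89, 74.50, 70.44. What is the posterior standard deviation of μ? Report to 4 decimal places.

1.9665

For Normal data with known variance σ², a Normal(μ₀, σ₀²) prior on μ is conjugate. Posterior precision = 1/σ₀² + n/σ²; posterior mean is the precision-weighted average of μ₀ and x̄.
σ₀² = 11.42² = 130.4164, σ² = 4.89² = 23.9121; σ² + n·σ₀² = 23.9121 + 6·130.4164 = 806.4105.
Posterior precision = 1/σ₀² + n/σ² = 1/130.4164 + 6/23.9121 = (σ² + n·σ₀²)/(σ₀²σ²) = 806.4105/(130.4164·23.9121); posterior variance σₙ² = σ₀²σ²/(σ² + n·σ₀²) = 130.4164·23.9121/806.4105 = 3.867174.
Posterior SD = √σₙ² = √(130.4164·23.9121/806.4105) = 1.9665.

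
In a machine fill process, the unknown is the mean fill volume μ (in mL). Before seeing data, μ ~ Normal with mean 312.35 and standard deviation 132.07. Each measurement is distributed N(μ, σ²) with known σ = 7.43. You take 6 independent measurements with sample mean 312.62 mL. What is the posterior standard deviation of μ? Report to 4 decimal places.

3.0325

For Normal data with known variance σ², a Normal(μ₀, σ₀²) prior on μ is conjugate. Posterior precision = 1/σ₀² + n/σ²; posterior mean is the precision-weighted average of μ₀ and x̄.
σ₀² = 132.07² = 17442.4849, σ² = 7.43² = 55.2049; σ² + n·σ₀² = 55.2049 + 6·17442.4849 = 104710.1143.
Posterior precision = 1/σ₀² + n/σ² = 1/17442.4849 + 6/55.2049 = (σ² + n·σ₀²)/(σ₀²σ²) = 104710.1143/(17442.4849·55.2049); posterior variance σₙ² = σ₀²σ²/(σ² + n·σ₀²) = 17442.4849·55.2049/104710.1143 = 9.195966.
Posterior SD = √σₙ² = √(17442.4849·55.2049/104710.1143) = 3.0325.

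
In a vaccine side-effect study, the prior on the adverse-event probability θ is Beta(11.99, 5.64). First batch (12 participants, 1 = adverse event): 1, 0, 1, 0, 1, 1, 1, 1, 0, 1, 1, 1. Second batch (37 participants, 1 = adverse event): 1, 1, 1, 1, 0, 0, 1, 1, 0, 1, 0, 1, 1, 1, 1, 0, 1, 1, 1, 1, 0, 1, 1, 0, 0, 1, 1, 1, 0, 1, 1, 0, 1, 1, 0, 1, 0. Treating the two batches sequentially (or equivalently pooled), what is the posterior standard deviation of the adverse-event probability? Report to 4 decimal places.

0.0562

The Beta prior is conjugate to a Binomial/Bernoulli likelihood; the update adds successes to α and failures to β.
After batch 1: Beta(11.99+9, 5.64+3) = Beta(20.99, 8.64).
After batch 2: Beta(20.99+25, 8.64+12) = Beta(45.99, 20.64).
Var = αβ/((α+β)²(α+β+1)) = 45.99·20.64/(66.63²·67.63) = 0.00316151; SD = √0.00316151 = 0.0562.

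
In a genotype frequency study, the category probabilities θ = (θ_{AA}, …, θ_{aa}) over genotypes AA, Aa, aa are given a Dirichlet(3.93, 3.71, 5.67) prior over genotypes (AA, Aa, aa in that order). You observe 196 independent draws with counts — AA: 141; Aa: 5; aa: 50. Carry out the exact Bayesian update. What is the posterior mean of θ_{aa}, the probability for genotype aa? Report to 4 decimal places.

The Dirichlet prior is conjugate to the Multinomial likelihood: each posterior αⱼ = prior αⱼ + observed count nⱼ.
Posterior concentration: (144.93, 8.71, 55.67), total = 209.31.
E[θ_{aa}|data] = α_{aa}/Σα = 55.67/209.31 = 0.2660.

0.2660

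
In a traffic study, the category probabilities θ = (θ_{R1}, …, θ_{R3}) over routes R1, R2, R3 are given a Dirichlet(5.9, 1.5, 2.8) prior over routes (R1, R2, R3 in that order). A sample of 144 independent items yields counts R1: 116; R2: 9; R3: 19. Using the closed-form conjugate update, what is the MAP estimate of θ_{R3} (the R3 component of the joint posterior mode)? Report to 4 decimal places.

0.1376

The Dirichlet prior is conjugate to the Multinomial likelihood: each posterior αⱼ = prior αⱼ + observed count nⱼ.
Posterior concentration: (121.9, 10.5, 21.8), total = 154.2.
Joint mode component: (α_{R3}−1)/(Σα−K) = 20.8/151.2 = 0.1376.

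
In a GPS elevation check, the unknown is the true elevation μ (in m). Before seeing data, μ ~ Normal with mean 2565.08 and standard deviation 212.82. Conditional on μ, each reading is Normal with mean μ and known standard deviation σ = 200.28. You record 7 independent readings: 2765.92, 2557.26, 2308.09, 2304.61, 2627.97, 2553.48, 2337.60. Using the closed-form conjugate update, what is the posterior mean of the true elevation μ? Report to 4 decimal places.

2501.5936

For Normal data with known variance σ², a Normal(μ₀, σ₀²) prior on μ is conjugate. Posterior precision = 1/σ₀² + n/σ²; posterior mean is the precision-weighted average of μ₀ and x̄.
Σxᵢ = 2765.92 + 2557.26 + 2308.09 + 2304.61 + 2627.97 + 2553.48 + 2337.60 = 17454.93, so n·x̄ = 17454.93.
σ₀² = 212.82² = 45292.3524, σ² = 200.28² = 40112.0784; σ² + n·σ₀² = 40112.0784 + 7·45292.3524 = 357158.5452.
Posterior mean = (μ₀/σ₀² + n·x̄/σ²)/(1/σ₀² + n/σ²) = (σ²·μ₀ + σ₀²·n·x̄)/(σ² + n·σ₀²) = (40112.0784·2565.08 + 45292.3524·17454.93)/357158.5452 = 893465530.739604/357158.5452 = 2501.5936.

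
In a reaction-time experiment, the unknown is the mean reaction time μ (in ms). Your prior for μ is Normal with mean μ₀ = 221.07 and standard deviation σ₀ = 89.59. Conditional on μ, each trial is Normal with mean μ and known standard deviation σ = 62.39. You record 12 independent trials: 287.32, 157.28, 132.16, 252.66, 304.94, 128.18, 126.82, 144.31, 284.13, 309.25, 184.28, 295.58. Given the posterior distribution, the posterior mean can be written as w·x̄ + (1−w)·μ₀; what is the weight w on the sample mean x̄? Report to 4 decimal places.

For Normal data with known variance σ², a Normal(μ₀, σ₀²) prior on μ is conjugate. Posterior precision = 1/σ₀² + n/σ²; posterior mean is the precision-weighted average of μ₀ and x̄.
σ₀² = 89.59² = 8026.3681, σ² = 62.39² = 3892.5121. Prior precision 1/σ₀² = 1/8026.3681; data precision n/σ² = 12/3892.5121.
w = (n/σ²)/(1/σ₀² + n/σ²) = n·σ₀²/(σ² + n·σ₀²) = 12·8026.3681/(3892.5121 + 12·8026.3681) = 96316.4172/100208.9293 = 0.9612.

0.9612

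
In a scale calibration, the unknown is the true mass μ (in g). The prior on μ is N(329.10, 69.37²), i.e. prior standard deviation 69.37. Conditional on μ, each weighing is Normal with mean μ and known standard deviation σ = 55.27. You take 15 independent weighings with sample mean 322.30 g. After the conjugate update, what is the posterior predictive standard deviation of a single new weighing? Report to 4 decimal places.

57.0101

For Normal data with known variance σ², a Normal(μ₀, σ₀²) prior on μ is conjugate. Posterior precision = 1/σ₀² + n/σ²; posterior mean is the precision-weighted average of μ₀ and x̄.
σ₀² = 69.37² = 4812.1969, σ² = 55.27² = 3054.7729; σ² + n·σ₀² = 3054.7729 + 15·4812.1969 = 75237.7264.
Posterior precision = 1/σ₀² + n/σ² = 1/4812.1969 + 15/3054.7729 = (σ² + n·σ₀²)/(σ₀²σ²) = 75237.7264/(4812.1969·3054.7729); posterior variance σₙ² = σ₀²σ²/(σ² + n·σ₀²) = 4812.1969·3054.7729/75237.7264 = 195.382947.
Predictive variance for one new observation = σₙ² + σ² = 4812.1969·3054.7729/75237.7264 + 3054.7729 = σ²·(σ₀² + 75237.7264)/75237.7264 = 3054.7729·80049.9233/75237.7264 = 3250.155847; SD = √(3054.7729·80049.9233/75237.7264) = 57.0101.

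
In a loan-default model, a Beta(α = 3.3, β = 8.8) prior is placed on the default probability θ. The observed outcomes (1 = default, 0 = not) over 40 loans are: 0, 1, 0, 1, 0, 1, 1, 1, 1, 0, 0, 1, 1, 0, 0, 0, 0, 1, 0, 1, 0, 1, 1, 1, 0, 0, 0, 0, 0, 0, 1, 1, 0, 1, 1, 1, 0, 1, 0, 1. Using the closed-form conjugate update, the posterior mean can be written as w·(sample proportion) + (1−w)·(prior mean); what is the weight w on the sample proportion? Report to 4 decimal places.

0.7678

The Beta prior is conjugate to a Binomial/Bernoulli likelihood; the update adds successes to α and failures to β.
Posterior mean = (α₀+k)/(α₀+β₀+n) = [n/(α₀+β₀+n)]·(k/n) + [(α₀+β₀)/(α₀+β₀+n)]·α₀/(α₀+β₀), so only n and the prior enter the weight.
The weight on the data is w = n/(α₀+β₀+n) = 40/(3.3+8.8+40) = 40/52.1 = 0.7678.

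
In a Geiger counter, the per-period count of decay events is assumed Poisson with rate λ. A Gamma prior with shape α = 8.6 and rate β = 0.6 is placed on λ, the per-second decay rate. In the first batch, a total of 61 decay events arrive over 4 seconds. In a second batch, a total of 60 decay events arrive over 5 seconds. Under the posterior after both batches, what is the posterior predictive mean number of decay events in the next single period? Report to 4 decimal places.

With a Gamma(shape α, rate β) prior, the Poisson likelihood is conjugate: the posterior is Gamma(α + ΣXᵢ, β + n).
After batch 1: Gamma(α+S, β+n) = Gamma(8.6+61, 0.6+4) = Gamma(69.6, 4.6).
After batch 2: Gamma(α+S, β+n) = Gamma(69.6+60, 4.6+5) = Gamma(129.6, 9.6).
The predictive distribution for one future period is NegBinom with mean α/β = 13.5000.

13.5000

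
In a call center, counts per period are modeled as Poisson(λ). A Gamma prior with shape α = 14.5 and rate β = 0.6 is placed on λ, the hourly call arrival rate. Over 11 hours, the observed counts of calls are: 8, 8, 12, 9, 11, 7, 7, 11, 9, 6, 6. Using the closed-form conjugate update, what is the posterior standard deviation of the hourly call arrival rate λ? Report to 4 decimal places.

0.8980

With a Gamma(shape α, rate β) prior, the Poisson likelihood is conjugate: the posterior is Gamma(α + ΣXᵢ, β + n).
Sum of counts S = 94 over n = 11 hours.
Posterior: Gamma(α+S, β+n) = Gamma(14.5+94, 0.6+11) = Gamma(108.5, 11.6).
SD = √α/β = √108.5/11.6 = 0.8980.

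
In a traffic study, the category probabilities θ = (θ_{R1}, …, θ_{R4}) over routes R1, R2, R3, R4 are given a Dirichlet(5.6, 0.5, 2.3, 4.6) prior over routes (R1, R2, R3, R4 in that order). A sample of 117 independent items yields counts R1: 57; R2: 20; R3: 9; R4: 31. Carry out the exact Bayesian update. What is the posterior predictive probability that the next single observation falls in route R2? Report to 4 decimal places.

0.1577

The Dirichlet prior is conjugate to the Multinomial likelihood: each posterior αⱼ = prior αⱼ + observed count nⱼ.
Posterior concentration: (62.6, 20.5, 11.3, 35.6), total = 130.0.
P(next = R2 | data) = α_{R2}/Σα = 0.1577.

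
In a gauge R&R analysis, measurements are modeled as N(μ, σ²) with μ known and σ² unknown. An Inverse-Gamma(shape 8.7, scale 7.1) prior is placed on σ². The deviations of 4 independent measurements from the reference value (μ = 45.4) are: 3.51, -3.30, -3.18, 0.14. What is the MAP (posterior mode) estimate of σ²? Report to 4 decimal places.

With known mean μ and an Inverse-Gamma(α, β) prior on σ², the Normal likelihood is conjugate: posterior is Inv-Gamma(α + n/2, β + Σ(xᵢ−μ)²/2).
Σ(xᵢ−μ)² = (3.51)² + (-3.30)² + (-3.18)² + (0.14)² = 33.3421.
Posterior: Inv-Gamma(8.7 + 4/2, 7.1 + 33.3421/2) = Inv-Gamma(10.70, 23.77105).
Mode = β/(α+1) = 23.77105/11.70 = 2.0317.

2.0317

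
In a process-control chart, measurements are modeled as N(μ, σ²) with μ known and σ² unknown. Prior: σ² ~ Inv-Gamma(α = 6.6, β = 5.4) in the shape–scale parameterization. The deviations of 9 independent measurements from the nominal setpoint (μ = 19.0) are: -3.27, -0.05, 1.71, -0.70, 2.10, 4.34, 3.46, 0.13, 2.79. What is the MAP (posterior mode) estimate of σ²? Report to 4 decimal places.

With known mean μ and an Inverse-Gamma(α, β) prior on σ², the Normal likelihood is conjugate: posterior is Inv-Gamma(α + n/2, β + Σ(xᵢ−μ)²/2).
Σ(xᵢ−μ)² = (-3.27)² + (-0.05)² + (1.71)² + (-0.70)² + (2.10)² + (4.34)² + (3.46)² + (0.13)² + (2.79)² = 57.1277.
Posterior: Inv-Gamma(6.6 + 9/2, 5.4 + 57.1277/2) = Inv-Gamma(11.10, 33.96385).
Mode = β/(α+1) = 33.96385/12.10 = 2.8069.

2.8069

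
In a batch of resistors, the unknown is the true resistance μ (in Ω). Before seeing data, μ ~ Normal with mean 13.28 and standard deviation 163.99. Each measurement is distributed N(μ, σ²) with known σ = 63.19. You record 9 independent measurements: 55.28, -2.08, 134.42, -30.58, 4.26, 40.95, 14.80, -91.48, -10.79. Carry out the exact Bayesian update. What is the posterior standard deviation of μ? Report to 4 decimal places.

For Normal data with known variance σ², a Normal(μ₀, σ₀²) prior on μ is conjugate. Posterior precision = 1/σ₀² + n/σ²; posterior mean is the precision-weighted average of μ₀ and x̄.
σ₀² = 163.99² = 26892.7201, σ² = 63.19² = 3992.9761; σ² + n·σ₀² = 3992.9761 + 9·26892.7201 = 246027.457.
Posterior precision = 1/σ₀² + n/σ² = 1/26892.7201 + 9/3992.9761 = (σ² + n·σ₀²)/(σ₀²σ²) = 246027.457/(26892.7201·3992.9761); posterior variance σₙ² = σ₀²σ²/(σ² + n·σ₀²) = 26892.7201·3992.9761/246027.457 = 436.463434.
Posterior SD = √σₙ² = √(26892.7201·3992.9761/246027.457) = 20.8917.

20.8917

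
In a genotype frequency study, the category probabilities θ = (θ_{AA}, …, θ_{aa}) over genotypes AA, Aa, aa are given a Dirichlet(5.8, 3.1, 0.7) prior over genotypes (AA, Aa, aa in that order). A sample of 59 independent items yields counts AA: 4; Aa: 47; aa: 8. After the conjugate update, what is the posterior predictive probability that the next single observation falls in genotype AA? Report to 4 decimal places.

The Dirichlet prior is conjugate to the Multinomial likelihood: each posterior αⱼ = prior αⱼ + observed count nⱼ.
Posterior concentration: (9.8, 50.1, 8.7), total = 68.6.
P(next = AA | data) = α_{AA}/Σα = 0.1429.

0.1429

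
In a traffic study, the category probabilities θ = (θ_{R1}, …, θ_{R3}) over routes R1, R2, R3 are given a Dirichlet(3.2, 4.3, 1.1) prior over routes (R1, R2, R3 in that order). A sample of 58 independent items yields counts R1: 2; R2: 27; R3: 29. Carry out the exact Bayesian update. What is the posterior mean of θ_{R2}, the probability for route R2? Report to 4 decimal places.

The Dirichlet prior is conjugate to the Multinomial likelihood: each posterior αⱼ = prior αⱼ + observed count nⱼ.
Posterior concentration: (5.2, 31.3, 30.1), total = 66.6.
E[θ_{R2}|data] = α_{R2}/Σα = 31.3/66.6 = 0.4700.

0.4700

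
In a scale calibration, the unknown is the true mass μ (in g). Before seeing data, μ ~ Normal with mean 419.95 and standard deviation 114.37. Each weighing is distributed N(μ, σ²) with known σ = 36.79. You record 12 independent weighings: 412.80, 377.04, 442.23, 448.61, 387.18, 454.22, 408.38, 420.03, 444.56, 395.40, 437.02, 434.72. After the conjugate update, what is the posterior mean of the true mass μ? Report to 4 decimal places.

421.8329

For Normal data with known variance σ², a Normal(μ₀, σ₀²) prior on μ is conjugate. Posterior precision = 1/σ₀² + n/σ²; posterior mean is the precision-weighted average of μ₀ and x̄.
Σxᵢ = 412.80 + 377.04 + 442.23 + 448.61 + 387.18 + 454.22 + 408.38 + 420.03 + 444.56 + 395.40 + 437.02 + 434.72 = 5062.19, so n·x̄ = 5062.19.
σ₀² = 114.37² = 13080.4969, σ² = 36.79² = 1353.5041; σ² + n·σ₀² = 1353.5041 + 12·13080.4969 = 158319.4669.
Posterior mean = (μ₀/σ₀² + n·x̄/σ²)/(1/σ₀² + n/σ²) = (σ²·μ₀ + σ₀²·n·x̄)/(σ² + n·σ₀²) = (1353.5041·419.95 + 13080.4969·5062.19)/158319.4669 = 66784364.649006/158319.4669 = 421.8329.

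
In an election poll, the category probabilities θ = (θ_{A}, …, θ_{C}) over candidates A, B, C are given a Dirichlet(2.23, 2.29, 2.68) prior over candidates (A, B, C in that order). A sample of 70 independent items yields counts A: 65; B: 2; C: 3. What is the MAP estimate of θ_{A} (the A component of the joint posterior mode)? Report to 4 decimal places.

The Dirichlet prior is conjugate to the Multinomial likelihood: each posterior αⱼ = prior αⱼ + observed count nⱼ.
Posterior concentration: (67.23, 4.29, 5.68), total = 77.20.
Joint mode component: (α_{A}−1)/(Σα−K) = 66.23/74.20 = 0.8926.

0.8926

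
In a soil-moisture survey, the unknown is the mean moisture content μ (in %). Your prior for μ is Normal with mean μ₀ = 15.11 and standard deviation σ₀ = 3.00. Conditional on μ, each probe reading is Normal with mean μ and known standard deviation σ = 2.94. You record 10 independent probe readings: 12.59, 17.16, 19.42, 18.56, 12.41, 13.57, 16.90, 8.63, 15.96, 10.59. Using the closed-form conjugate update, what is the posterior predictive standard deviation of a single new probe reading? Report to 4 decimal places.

3.0712

For Normal data with known variance σ², a Normal(μ₀, σ₀²) prior on μ is conjugate. Posterior precision = 1/σ₀² + n/σ²; posterior mean is the precision-weighted average of μ₀ and x̄.
σ₀² = 3.00² = 9, σ² = 2.94² = 8.6436; σ² + n·σ₀² = 8.6436 + 10·9 = 98.6436.
Posterior precision = 1/σ₀² + n/σ² = 1/9 + 10/8.6436 = (σ² + n·σ₀²)/(σ₀²σ²) = 98.6436/(9·8.6436); posterior variance σₙ² = σ₀²σ²/(σ² + n·σ₀²) = 9·8.6436/98.6436 = 0.788621.
Predictive variance for one new observation = σₙ² + σ² = 9·8.6436/98.6436 + 8.6436 = σ²·(σ₀² + 98.6436)/98.6436 = 8.6436·107.6436/98.6436 = 9.432221; SD = √(8.6436·107.6436/98.6436) = 3.0712.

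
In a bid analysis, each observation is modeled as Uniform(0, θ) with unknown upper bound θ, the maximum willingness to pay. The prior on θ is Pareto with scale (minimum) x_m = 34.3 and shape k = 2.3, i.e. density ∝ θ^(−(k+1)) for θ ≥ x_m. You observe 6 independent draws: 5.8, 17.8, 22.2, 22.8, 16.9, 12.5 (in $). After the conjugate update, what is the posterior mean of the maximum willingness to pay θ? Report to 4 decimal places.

38.9986

A Pareto(scale x_m, shape k) prior on the upper bound θ of Uniform(0, θ) is conjugate: posterior is Pareto(max(x_m, max xᵢ), k + n).
Sample maximum = 22.8; prior scale x_m = 34.3 → posterior scale = max = 34.3.
Posterior shape = 2.3 + 6 = 8.3.
E[θ|data] = k·x_m/(k−1) = 8.3·34.3/7.3 = 38.9986.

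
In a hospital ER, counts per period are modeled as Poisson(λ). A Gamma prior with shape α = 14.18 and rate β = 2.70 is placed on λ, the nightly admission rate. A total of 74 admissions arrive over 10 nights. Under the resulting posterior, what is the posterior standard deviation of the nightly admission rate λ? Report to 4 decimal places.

With a Gamma(shape α, rate β) prior, the Poisson likelihood is conjugate: the posterior is Gamma(α + ΣXᵢ, β + n).
Posterior: Gamma(α+S, β+n) = Gamma(14.18+74, 2.70+10) = Gamma(88.18, 12.70).
SD = √α/β = √88.18/12.70 = 0.7394.

0.7394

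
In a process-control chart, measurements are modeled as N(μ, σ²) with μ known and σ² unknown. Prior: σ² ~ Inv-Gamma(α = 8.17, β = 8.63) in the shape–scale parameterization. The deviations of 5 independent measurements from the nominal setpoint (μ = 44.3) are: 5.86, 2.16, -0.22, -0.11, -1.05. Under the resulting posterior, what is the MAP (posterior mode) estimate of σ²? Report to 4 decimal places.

2.4605

With known mean μ and an Inverse-Gamma(α, β) prior on σ², the Normal likelihood is conjugate: posterior is Inv-Gamma(α + n/2, β + Σ(xᵢ−μ)²/2).
Σ(xᵢ−μ)² = (5.86)² + (2.16)² + (-0.22)² + (-0.11)² + (-1.05)² = 40.1682.
Posterior: Inv-Gamma(8.17 + 5/2, 8.63 + 40.1682/2) = Inv-Gamma(10.67, 28.71410).
Mode = β/(α+1) = 28.71410/11.67 = 2.4605.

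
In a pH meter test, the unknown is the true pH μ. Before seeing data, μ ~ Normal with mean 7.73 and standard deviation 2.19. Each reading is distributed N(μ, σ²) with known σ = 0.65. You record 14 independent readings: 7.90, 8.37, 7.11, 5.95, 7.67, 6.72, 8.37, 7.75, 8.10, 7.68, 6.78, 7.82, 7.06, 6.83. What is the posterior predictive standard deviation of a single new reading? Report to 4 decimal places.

0.6727

For Normal data with known variance σ², a Normal(μ₀, σ₀²) prior on μ is conjugate. Posterior precision = 1/σ₀² + n/σ²; posterior mean is the precision-weighted average of μ₀ and x̄.
σ₀² = 2.19² = 4.7961, σ² = 0.65² = 0.4225; σ² + n·σ₀² = 0.4225 + 14·4.7961 = 67.5679.
Posterior precision = 1/σ₀² + n/σ² = 1/4.7961 + 14/0.4225 = (σ² + n·σ₀²)/(σ₀²σ²) = 67.5679/(4.7961·0.4225); posterior variance σₙ² = σ₀²σ²/(σ² + n·σ₀²) = 4.7961·0.4225/67.5679 = 0.029990.
Predictive variance for one new observation = σₙ² + σ² = 4.7961·0.4225/67.5679 + 0.4225 = σ²·(σ₀² + 67.5679)/67.5679 = 0.4225·72.364/67.5679 = 0.452490; SD = √(0.4225·72.364/67.5679) = 0.6727.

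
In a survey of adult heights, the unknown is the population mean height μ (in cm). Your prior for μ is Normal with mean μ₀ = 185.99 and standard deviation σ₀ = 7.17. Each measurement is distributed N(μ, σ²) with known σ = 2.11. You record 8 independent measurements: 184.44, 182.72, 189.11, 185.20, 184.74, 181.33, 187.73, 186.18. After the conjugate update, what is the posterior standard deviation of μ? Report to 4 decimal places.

For Normal data with known variance σ², a Normal(μ₀, σ₀²) prior on μ is conjugate. Posterior precision = 1/σ₀² + n/σ²; posterior mean is the precision-weighted average of μ₀ and x̄.
σ₀² = 7.17² = 51.4089, σ² = 2.11² = 4.4521; σ² + n·σ₀² = 4.4521 + 8·51.4089 = 415.7233.
Posterior precision = 1/σ₀² + n/σ² = 1/51.4089 + 8/4.4521 = (σ² + n·σ₀²)/(σ₀²σ²) = 415.7233/(51.4089·4.4521); posterior variance σₙ² = σ₀²σ²/(σ² + n·σ₀²) = 51.4089·4.4521/415.7233 = 0.550553.
Posterior SD = √σₙ² = √(51.4089·4.4521/415.7233) = 0.7420.

0.7420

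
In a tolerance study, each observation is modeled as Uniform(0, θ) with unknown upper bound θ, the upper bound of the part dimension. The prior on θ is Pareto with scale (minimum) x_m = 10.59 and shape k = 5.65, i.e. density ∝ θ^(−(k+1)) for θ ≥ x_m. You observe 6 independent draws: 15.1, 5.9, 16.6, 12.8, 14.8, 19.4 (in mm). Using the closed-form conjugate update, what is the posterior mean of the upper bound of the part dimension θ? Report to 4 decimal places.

A Pareto(scale x_m, shape k) prior on the upper bound θ of Uniform(0, θ) is conjugate: posterior is Pareto(max(x_m, max xᵢ), k + n).
Sample maximum = 19.4; prior scale x_m = 10.59 → posterior scale = max = 19.40.
Posterior shape = 5.65 + 6 = 11.65.
E[θ|data] = k·x_m/(k−1) = 11.65·19.40/10.65 = 21.2216.

21.2216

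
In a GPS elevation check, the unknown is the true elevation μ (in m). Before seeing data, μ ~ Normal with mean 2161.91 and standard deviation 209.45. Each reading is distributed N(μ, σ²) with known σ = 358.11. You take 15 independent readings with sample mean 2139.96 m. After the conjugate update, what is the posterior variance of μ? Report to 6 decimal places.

7155.090346

For Normal data with known variance σ², a Normal(μ₀, σ₀²) prior on μ is conjugate. Posterior precision = 1/σ₀² + n/σ²; posterior mean is the precision-weighted average of μ₀ and x̄.
σ₀² = 209.45² = 43869.3025, σ² = 358.11² = 128242.7721; σ² + n·σ₀² = 128242.7721 + 15·43869.3025 = 786282.3096.
Posterior precision = 1/σ₀² + n/σ² = 1/43869.3025 + 15/128242.7721 = (σ² + n·σ₀²)/(σ₀²σ²) = 786282.3096/(43869.3025·128242.7721); posterior variance σₙ² = σ₀²σ²/(σ² + n·σ₀²) = 43869.3025·128242.7721/786282.3096 = 7155.090346.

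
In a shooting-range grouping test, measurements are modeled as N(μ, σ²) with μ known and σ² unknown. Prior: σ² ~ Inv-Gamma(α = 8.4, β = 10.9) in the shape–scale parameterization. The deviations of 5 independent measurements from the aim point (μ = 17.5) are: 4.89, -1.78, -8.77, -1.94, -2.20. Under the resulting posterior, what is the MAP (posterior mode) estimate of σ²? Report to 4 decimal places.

With known mean μ and an Inverse-Gamma(α, β) prior on σ², the Normal likelihood is conjugate: posterior is Inv-Gamma(α + n/2, β + Σ(xᵢ−μ)²/2).
Σ(xᵢ−μ)² = (4.89)² + (-1.78)² + (-8.77)² + (-1.94)² + (-2.20)² = 112.5970.
Posterior: Inv-Gamma(8.4 + 5/2, 10.9 + 112.5970/2) = Inv-Gamma(10.90, 67.19850).
Mode = β/(α+1) = 67.19850/11.90 = 5.6469.

5.6469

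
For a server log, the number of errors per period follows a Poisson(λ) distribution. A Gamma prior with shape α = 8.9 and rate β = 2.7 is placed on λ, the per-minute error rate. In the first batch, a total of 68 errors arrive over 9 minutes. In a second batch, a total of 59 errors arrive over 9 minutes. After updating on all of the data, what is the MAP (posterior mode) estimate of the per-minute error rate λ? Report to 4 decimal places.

6.5169

With a Gamma(shape α, rate β) prior, the Poisson likelihood is conjugate: the posterior is Gamma(α + ΣXᵢ, β + n).
After batch 1: Gamma(α+S, β+n) = Gamma(8.9+68, 2.7+9) = Gamma(76.9, 11.7).
After batch 2: Gamma(α+S, β+n) = Gamma(76.9+59, 11.7+9) = Gamma(135.9, 20.7).
Mode of Gamma(α,β) for α≥1 is (α−1)/β = 134.9/20.7 = 6.5169.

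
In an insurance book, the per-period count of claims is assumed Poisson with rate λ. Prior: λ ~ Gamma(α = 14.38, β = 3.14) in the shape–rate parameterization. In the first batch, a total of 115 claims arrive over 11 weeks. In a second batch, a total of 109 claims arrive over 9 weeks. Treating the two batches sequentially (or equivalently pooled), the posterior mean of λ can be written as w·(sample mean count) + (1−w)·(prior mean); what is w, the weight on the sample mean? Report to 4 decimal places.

With a Gamma(shape α, rate β) prior, the Poisson likelihood is conjugate: the posterior is Gamma(α + ΣXᵢ, β + n).
Total number of weeks: n = 11 + 9 = 20.
Posterior mean = (α₀+S)/(β₀+n) = [n/(β₀+n)]·(S/n) + [β₀/(β₀+n)]·(α₀/β₀), so only n and β₀ enter the weight.
Weight on data w = n/(β₀+n) = 20/(3.14+20) = 20/23.14 = 0.8643.

0.8643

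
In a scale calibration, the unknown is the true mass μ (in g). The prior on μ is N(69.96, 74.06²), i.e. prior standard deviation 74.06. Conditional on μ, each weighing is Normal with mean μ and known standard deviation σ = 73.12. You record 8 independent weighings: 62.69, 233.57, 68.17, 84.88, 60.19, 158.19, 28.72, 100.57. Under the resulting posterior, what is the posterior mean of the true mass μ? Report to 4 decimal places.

96.4008

For Normal data with known variance σ², a Normal(μ₀, σ₀²) prior on μ is conjugate. Posterior precision = 1/σ₀² + n/σ²; posterior mean is the precision-weighted average of μ₀ and x̄.
Σxᵢ = 62.69 + 233.57 + 68.17 + 84.88 + 60.19 + 158.19 + 28.72 + 100.57 = 796.98, so n·x̄ = 796.98.
σ₀² = 74.06² = 5484.8836, σ² = 73.12² = 5346.5344; σ² + n·σ₀² = 5346.5344 + 8·5484.8836 = 49225.6032.
Posterior mean = (μ₀/σ₀² + n·x̄/σ²)/(1/σ₀² + n/σ²) = (σ²·μ₀ + σ₀²·n·x̄)/(σ² + n·σ₀²) = (5346.5344·69.96 + 5484.8836·796.98)/49225.6032 = 4745386.078152/49225.6032 = 96.4008.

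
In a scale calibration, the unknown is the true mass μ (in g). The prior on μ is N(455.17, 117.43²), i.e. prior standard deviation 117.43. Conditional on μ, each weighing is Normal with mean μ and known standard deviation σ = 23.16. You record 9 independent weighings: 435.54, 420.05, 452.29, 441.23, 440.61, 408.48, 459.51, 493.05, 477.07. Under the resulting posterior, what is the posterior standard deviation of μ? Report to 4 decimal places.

7.7034

For Normal data with known variance σ², a Normal(μ₀, σ₀²) prior on μ is conjugate. Posterior precision = 1/σ₀² + n/σ²; posterior mean is the precision-weighted average of μ₀ and x̄.
σ₀² = 117.43² = 13789.8049, σ² = 23.16² = 536.3856; σ² + n·σ₀² = 536.3856 + 9·13789.8049 = 124644.6297.
Posterior precision = 1/σ₀² + n/σ² = 1/13789.8049 + 9/536.3856 = (σ² + n·σ₀²)/(σ₀²σ²) = 124644.6297/(13789.8049·536.3856); posterior variance σₙ² = σ₀²σ²/(σ² + n·σ₀²) = 13789.8049·536.3856/124644.6297 = 59.341929.
Posterior SD = √σₙ² = √(13789.8049·536.3856/124644.6297) = 7.7034.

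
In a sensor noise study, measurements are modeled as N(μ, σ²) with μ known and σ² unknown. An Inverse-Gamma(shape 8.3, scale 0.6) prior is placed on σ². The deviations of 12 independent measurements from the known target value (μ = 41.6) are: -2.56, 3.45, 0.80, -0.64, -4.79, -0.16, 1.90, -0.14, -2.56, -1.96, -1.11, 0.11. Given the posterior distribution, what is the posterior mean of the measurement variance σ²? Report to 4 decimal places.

2.2160

With known mean μ and an Inverse-Gamma(α, β) prior on σ², the Normal likelihood is conjugate: posterior is Inv-Gamma(α + n/2, β + Σ(xᵢ−μ)²/2).
Σ(xᵢ−μ)² = (-2.56)² + (3.45)² + (0.80)² + (-0.64)² + (-4.79)² + (-0.16)² + (1.90)² + (-0.14)² + (-2.56)² + (-1.96)² + (-1.11)² + (0.11)² = 57.7444.
Posterior: Inv-Gamma(8.3 + 12/2, 0.6 + 57.7444/2) = Inv-Gamma(14.30, 29.47220).
E[σ²|data] = β/(α−1) = 29.47220/13.30 = 2.2160.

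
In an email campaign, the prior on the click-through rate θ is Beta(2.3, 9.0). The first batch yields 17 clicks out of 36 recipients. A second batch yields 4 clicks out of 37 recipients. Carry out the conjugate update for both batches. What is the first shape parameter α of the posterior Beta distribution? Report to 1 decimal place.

23.3

The Beta prior is conjugate to a Binomial/Bernoulli likelihood; the update adds successes to α and failures to β.
After batch 1: Beta(2.3+17, 9.0+19) = Beta(19.3, 28.0).
After batch 2: Beta(19.3+4, 28.0+33) = Beta(23.3, 61.0).
Posterior α = 23.3.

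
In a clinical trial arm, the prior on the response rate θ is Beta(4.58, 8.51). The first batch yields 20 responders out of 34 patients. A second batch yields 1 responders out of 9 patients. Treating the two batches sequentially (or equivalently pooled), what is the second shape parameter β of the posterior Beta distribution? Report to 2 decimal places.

The Beta prior is conjugate to a Binomial/Bernoulli likelihood; the update adds successes to α and failures to β.
After batch 1: Beta(4.58+20, 8.51+14) = Beta(24.58, 22.51).
After batch 2: Beta(24.58+1, 22.51+8) = Beta(25.58, 30.51).
Posterior β = 30.51.

30.51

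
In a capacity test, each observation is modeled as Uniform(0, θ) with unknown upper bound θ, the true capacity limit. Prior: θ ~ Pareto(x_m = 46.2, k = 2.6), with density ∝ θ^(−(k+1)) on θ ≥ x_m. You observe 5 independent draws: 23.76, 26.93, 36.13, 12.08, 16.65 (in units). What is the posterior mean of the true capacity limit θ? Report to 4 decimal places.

A Pareto(scale x_m, shape k) prior on the upper bound θ of Uniform(0, θ) is conjugate: posterior is Pareto(max(x_m, max xᵢ), k + n).
Sample maximum = 36.13; prior scale x_m = 46.2 → posterior scale = max = 46.20.
Posterior shape = 2.6 + 5 = 7.6.
E[θ|data] = k·x_m/(k−1) = 7.6·46.20/6.6 = 53.2000.

53.2000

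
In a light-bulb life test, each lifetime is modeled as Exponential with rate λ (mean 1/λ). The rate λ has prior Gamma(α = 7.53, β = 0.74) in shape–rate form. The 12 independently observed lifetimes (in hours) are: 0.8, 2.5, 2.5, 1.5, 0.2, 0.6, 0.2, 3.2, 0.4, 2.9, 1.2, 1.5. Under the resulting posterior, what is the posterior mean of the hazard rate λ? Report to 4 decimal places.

1.0707

With a Gamma(shape α, rate β) prior on the exponential rate λ, the posterior after n observations with total T = Σxᵢ is Gamma(α+n, β+T).
Sum of observations T = 17.5 hours; n = 12.
Posterior: Gamma(7.53+12, 0.74+17.5) = Gamma(19.53, 18.24).
Posterior mean of λ = α/β = 19.53/18.24 = 1.0707.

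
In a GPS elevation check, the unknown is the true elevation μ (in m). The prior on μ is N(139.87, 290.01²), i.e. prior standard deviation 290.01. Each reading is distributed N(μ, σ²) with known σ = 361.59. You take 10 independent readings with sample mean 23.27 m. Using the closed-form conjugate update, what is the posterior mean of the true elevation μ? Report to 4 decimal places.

For Normal data with known variance σ², a Normal(μ₀, σ₀²) prior on μ is conjugate. Posterior precision = 1/σ₀² + n/σ²; posterior mean is the precision-weighted average of μ₀ and x̄.
n·x̄ = 10·23.27 = 232.7.
σ₀² = 290.01² = 84105.8001, σ² = 361.59² = 130747.3281; σ² + n·σ₀² = 130747.3281 + 10·84105.8001 = 971805.3291.
Posterior mean = (μ₀/σ₀² + n·x̄/σ²)/(1/σ₀² + n/σ²) = (σ²·μ₀ + σ₀²·n·x̄)/(σ² + n·σ₀²) = (130747.3281·139.87 + 84105.8001·232.7)/971805.3291 = 37859048.464617/971805.3291 = 38.9574.

38.9574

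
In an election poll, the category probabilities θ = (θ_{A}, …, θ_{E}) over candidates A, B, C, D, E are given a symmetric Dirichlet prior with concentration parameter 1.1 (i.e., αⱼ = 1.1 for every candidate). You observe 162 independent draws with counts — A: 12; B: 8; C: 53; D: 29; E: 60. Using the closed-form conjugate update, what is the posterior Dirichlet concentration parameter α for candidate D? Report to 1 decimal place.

30.1

The Dirichlet prior is conjugate to the Multinomial likelihood: each posterior αⱼ = prior αⱼ + observed count nⱼ.
Posterior concentration: (13.1, 9.1, 54.1, 30.1, 61.1), total = 167.5.
α_{D} = 1.1 + 29 = 30.1.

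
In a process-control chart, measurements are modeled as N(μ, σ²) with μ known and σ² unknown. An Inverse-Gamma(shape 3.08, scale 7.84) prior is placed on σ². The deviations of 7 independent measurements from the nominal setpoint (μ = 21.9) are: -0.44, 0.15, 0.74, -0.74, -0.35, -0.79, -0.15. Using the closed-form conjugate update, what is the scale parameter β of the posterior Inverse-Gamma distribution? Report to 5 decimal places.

With known mean μ and an Inverse-Gamma(α, β) prior on σ², the Normal likelihood is conjugate: posterior is Inv-Gamma(α + n/2, β + Σ(xᵢ−μ)²/2).
Σ(xᵢ−μ)² = (-0.44)² + (0.15)² + (0.74)² + (-0.74)² + (-0.35)² + (-0.79)² + (-0.15)² = 2.0804.
Posterior: Inv-Gamma(3.08 + 7/2, 7.84 + 2.0804/2) = Inv-Gamma(6.58, 8.88020).
Posterior β = 8.88020.

8.88020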